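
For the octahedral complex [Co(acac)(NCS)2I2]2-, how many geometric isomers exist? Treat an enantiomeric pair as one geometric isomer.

3

In an octahedral complex each vertex has one trans partner and four cis neighbours.
Each acac is bidentate and must span two cis positions.
Working through the distinct placements yields 3 geometric isomers: NCS cis, I trans; NCS cis, I cis (chiral); NCS trans, I cis.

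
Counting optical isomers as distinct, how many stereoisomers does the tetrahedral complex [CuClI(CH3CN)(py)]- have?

All four vertices of a tetrahedron are equivalent and mutually adjacent, so cis/trans isomerism cannot arise.
Only one geometric arrangement is possible; it has no improper symmetry element, so it exists as a pair of enantiomers (2 stereoisomers).

2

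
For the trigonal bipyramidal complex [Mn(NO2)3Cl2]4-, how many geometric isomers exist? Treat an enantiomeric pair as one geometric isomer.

Working through the distinct placements yields 3 geometric isomers: Cl both axial; Cl one axial, one equatorial; Cl both equatorial.

3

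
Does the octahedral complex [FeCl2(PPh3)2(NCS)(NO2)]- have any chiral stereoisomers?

yes

An octahedron has six vertices in three trans pairs; every non-trans pair is cis.
The distinct arrangements are (6 in all): Cl trans, PPh3 trans; Cl trans, PPh3 cis; Cl cis, PPh3 trans; Cl cis, PPh3 cis (3 arrangements, 2 chiral).
Of these, 2 lack any improper symmetry element and so occur as enantiomeric pairs, giving 6 + 2 = 8 stereoisomers in total.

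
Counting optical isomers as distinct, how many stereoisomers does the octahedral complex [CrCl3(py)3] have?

The six octahedral sites form three mutually perpendicular trans pairs.
Working through the distinct placements yields 2 geometric isomers: Cl mer; Cl fac.
Each arrangement has an internal mirror plane or centre of symmetry, so none is chiral.

2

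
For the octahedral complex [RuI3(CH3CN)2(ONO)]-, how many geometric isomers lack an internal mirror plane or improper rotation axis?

There are 3 geometric isomers: I mer, CH3CN trans; I fac, CH3CN cis; I mer, CH3CN cis.
Each arrangement has an internal mirror plane or centre of symmetry, so none is chiral.

0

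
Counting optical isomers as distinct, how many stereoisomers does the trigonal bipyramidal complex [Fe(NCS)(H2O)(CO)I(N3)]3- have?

A trigonal bipyramid has two axial and three equatorial sites, which are chemically inequivalent.
Placing the ligands in turn and identifying arrangements related by rotation or reflection leaves 10 distinct geometric isomers.
Of these, 10 lack any improper symmetry element and so occur as enantiomeric pairs, giving 10 + 10 = 20 stereoisomers in total.

20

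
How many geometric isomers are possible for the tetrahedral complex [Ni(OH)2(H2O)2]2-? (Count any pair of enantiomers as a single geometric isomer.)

1

All four vertices of a tetrahedron are equivalent and mutually adjacent, so cis/trans isomerism cannot arise.
Only one geometric arrangement is possible.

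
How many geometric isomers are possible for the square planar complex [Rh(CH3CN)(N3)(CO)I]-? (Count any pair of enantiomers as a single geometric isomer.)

Working through the distinct placements yields 3 geometric isomers: (CH3CN/I trans, CO/N3 trans); (CH3CN/N3 trans, CO/I trans); (CH3CN/CO trans, I/N3 trans).

3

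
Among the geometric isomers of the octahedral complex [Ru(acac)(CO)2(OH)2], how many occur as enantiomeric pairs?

1

The six octahedral sites form three mutually perpendicular trans pairs.
Each acac is bidentate and must span two cis positions.
The distinct arrangements are (3 in all): CO trans, OH cis; CO cis, OH cis (chiral); CO cis, OH trans.
One of these lacks any improper symmetry element and so occurs as an enantiomeric pair, giving 3 + 1 = 4 stereoisomers in total.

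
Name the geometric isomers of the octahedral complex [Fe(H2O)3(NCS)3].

fac and mer

In an octahedral complex each vertex has one trans partner and four cis neighbours.
Systematic placement gives 2 geometric isomers: H2O mer; H2O fac.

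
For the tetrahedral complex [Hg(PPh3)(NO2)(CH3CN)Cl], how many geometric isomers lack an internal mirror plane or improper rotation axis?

In a tetrahedral complex all four positions are equivalent and every pair of ligands is adjacent — there is no cis/trans distinction.
Only one geometric arrangement is possible; it has no improper symmetry element, so it exists as a pair of enantiomers (2 stereoisomers).

1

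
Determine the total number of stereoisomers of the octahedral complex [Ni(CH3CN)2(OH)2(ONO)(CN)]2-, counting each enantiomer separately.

The six octahedral sites form three mutually perpendicular trans pairs.
The distinct arrangements are (6 in all): CH3CN trans, OH cis; CH3CN trans, OH trans; CH3CN cis, OH cis (3 arrangements, 2 chiral); CH3CN cis, OH trans.
Of these, 2 lack any improper symmetry element and so occur as enantiomeric pairs, giving 6 + 2 = 8 stereoisomers in total.

8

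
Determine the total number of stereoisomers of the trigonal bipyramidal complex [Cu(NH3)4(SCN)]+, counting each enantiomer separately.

A trigonal bipyramid has two axial and three equatorial sites, which are chemically inequivalent.
Systematic placement gives 2 geometric isomers: SCN equatorial; SCN axial.
Each arrangement has an internal mirror plane or centre of symmetry, so none is chiral.

2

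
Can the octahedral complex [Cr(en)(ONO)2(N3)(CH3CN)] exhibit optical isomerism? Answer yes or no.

yes

An octahedron has six vertices in three trans pairs; every non-trans pair is cis.
Each en is bidentate and must span two cis positions.
Systematic placement gives 4 geometric isomers: ONO cis (3 arrangements, 2 chiral); ONO trans.
Of these, 2 lack any improper symmetry element and so occur as enantiomeric pairs, giving 4 + 2 = 6 stereoisomers in total.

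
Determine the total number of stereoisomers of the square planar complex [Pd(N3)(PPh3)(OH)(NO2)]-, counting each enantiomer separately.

In a square planar complex each vertex has one trans partner and two cis neighbours.
The distinct arrangements are (3 in all): (N3/OH trans, NO2/PPh3 trans); (N3/PPh3 trans, NO2/OH trans); (N3/NO2 trans, OH/PPh3 trans).
Each arrangement has an internal mirror plane or centre of symmetry, so none is chiral.

3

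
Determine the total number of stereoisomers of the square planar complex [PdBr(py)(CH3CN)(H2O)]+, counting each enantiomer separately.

3

In a square planar complex each vertex has one trans partner and two cis neighbours.
Working through the distinct placements yields 3 geometric isomers: (Br/H2O trans, CH3CN/py trans); (Br/py trans, CH3CN/H2O trans); (Br/CH3CN trans, H2O/py trans).
Each arrangement has an internal mirror plane or centre of symmetry, so none is chiral.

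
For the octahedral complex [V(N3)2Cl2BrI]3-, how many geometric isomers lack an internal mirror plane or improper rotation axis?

2

An octahedron has six vertices in three trans pairs; every non-trans pair is cis.
There are 6 geometric isomers: N3 trans, Cl cis; N3 cis, Cl cis (3 arrangements, 2 chiral); N3 trans, Cl trans; N3 cis, Cl trans.
Of these, 2 lack any improper symmetry element and so occur as enantiomeric pairs, giving 6 + 2 = 8 stereoisomers in total.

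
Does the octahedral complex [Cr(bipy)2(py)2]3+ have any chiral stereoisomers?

yes

An octahedron has six vertices in three trans pairs; every non-trans pair is cis.
Each bipy is bidentate and must span two cis positions.
The distinct arrangements are (2 in all): py trans; py cis (chiral).
One of these lacks any improper symmetry element and so occurs as an enantiomeric pair, giving 2 + 1 = 3 stereoisomers in total.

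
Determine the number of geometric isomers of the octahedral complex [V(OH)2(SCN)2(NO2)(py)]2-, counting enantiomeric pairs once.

6

In an octahedral complex each vertex has one trans partner and four cis neighbours.
Systematic placement gives 6 geometric isomers: OH cis, SCN cis (3 arrangements, 2 chiral); OH cis, SCN trans; OH trans, SCN cis; OH trans, SCN trans.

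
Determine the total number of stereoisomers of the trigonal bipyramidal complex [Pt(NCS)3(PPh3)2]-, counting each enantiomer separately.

3

A trigonal bipyramid has two axial and three equatorial sites, which are chemically inequivalent.
Systematic placement gives 3 geometric isomers: PPh3 both equatorial; PPh3 one axial, one equatorial; PPh3 both axial.
Each arrangement has an internal mirror plane or centre of symmetry, so none is chiral.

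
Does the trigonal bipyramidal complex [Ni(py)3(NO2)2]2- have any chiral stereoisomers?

In a trigonal bipyramid the two axial positions differ from the three equatorial ones.
There are 3 geometric isomers: NO2 both axial; NO2 one axial, one equatorial; NO2 both equatorial.
Each arrangement has an internal mirror plane or centre of symmetry, so none is chiral.

no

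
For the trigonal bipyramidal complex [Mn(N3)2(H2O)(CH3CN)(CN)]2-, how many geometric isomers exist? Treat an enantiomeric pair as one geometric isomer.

7

A trigonal bipyramid has two axial and three equatorial sites, which are chemically inequivalent.
Placing the ligands in turn and identifying arrangements related by rotation or reflection leaves 7 distinct geometric isomers.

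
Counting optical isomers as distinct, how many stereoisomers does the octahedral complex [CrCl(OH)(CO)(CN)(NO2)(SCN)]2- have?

In an octahedral complex each vertex has one trans partner and four cis neighbours.
Exhaustive case analysis gives 15 geometric isomers.
Of these, 15 lack any improper symmetry element and so occur as enantiomeric pairs, giving 15 + 15 = 30 stereoisomers in total.

30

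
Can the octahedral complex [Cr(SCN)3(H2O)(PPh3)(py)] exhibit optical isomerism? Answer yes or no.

yes

An octahedron has six vertices in three trans pairs; every non-trans pair is cis.
There are 4 geometric isomers: SCN mer (3 arrangements); SCN fac (chiral).
One of these lacks any improper symmetry element and so occurs as an enantiomeric pair, giving 4 + 1 = 5 stereoisomers in total.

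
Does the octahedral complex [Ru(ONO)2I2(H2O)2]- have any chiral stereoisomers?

yes

The six octahedral sites form three mutually perpendicular trans pairs.
Working through the distinct placements yields 5 geometric isomers: ONO trans, I trans, H2O trans; ONO cis, I cis, H2O trans; ONO trans, I cis, H2O cis; ONO cis, I cis, H2O cis (chiral); ONO cis, I trans, H2O cis.
One of these lacks any improper symmetry element and so occurs as an enantiomeric pair, giving 5 + 1 = 6 stereoisomers in total.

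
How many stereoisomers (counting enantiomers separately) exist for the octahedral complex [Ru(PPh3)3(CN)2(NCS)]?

In an octahedral complex each vertex has one trans partner and four cis neighbours.
Systematic placement gives 3 geometric isomers: PPh3 mer, CN trans; PPh3 mer, CN cis; PPh3 fac, CN cis.
Each arrangement has an internal mirror plane or centre of symmetry, so none is chiral.

3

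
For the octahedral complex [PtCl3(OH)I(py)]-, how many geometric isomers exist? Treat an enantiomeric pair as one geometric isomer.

4

The six octahedral sites form three mutually perpendicular trans pairs.
Working through the distinct placements yields 4 geometric isomers: Cl mer (3 arrangements); Cl fac (chiral).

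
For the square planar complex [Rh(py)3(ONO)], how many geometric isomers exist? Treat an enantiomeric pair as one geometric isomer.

1

Only one geometric arrangement is possible.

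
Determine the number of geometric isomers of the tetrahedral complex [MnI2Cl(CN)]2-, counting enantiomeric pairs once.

1

In a tetrahedral complex all four positions are equivalent and every pair of ligands is adjacent — there is no cis/trans distinction.
Only one geometric arrangement is possible.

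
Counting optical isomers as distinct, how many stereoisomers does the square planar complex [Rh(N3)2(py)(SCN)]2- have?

2

A square has two trans pairs of vertices; adjacent vertices are cis.
Systematic placement gives 2 geometric isomers: N3 cis; N3 trans.
Each arrangement has an internal mirror plane or centre of symmetry, so none is chiral.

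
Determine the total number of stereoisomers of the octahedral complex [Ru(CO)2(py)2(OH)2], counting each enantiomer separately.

Working through the distinct placements yields 5 geometric isomers: CO trans, py trans, OH trans; CO trans, py cis, OH cis; CO cis, py trans, OH cis; CO cis, py cis, OH cis (chiral); CO cis, py cis, OH trans.
One of these lacks any improper symmetry element and so occurs as an enantiomeric pair, giving 5 + 1 = 6 stereoisomers in total.

6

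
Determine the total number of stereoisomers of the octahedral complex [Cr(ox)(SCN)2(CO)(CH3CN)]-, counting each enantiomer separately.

An octahedron has six vertices in three trans pairs; every non-trans pair is cis.
Each ox is bidentate and must span two cis positions.
Systematic placement gives 4 geometric isomers: SCN cis (3 arrangements, 2 chiral); SCN trans.
Of these, 2 lack any improper symmetry element and so occur as enantiomeric pairs, giving 4 + 2 = 6 stereoisomers in total.

6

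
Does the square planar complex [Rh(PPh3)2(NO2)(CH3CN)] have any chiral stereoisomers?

A square has two trans pairs of vertices; adjacent vertices are cis.
Working through the distinct placements yields 2 geometric isomers: PPh3 cis; PPh3 trans.
Each arrangement has an internal mirror plane or centre of symmetry, so none is chiral.

no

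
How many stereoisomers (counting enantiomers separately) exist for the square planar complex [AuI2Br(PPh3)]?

2

In a square planar complex each vertex has one trans partner and two cis neighbours.
Working through the distinct placements yields 2 geometric isomers: I cis; I trans.
Each arrangement has an internal mirror plane or centre of symmetry, so none is chiral.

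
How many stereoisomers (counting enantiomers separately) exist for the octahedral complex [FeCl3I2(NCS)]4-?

3

In an octahedral complex each vertex has one trans partner and four cis neighbours.
The distinct arrangements are (3 in all): Cl mer, I cis; Cl mer, I trans; Cl fac, I cis.
Each arrangement has an internal mirror plane or centre of symmetry, so none is chiral.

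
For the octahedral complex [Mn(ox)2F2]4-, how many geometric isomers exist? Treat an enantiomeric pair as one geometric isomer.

The six octahedral sites form three mutually perpendicular trans pairs.
Each ox is bidentate and must span two cis positions.
Systematic placement gives 2 geometric isomers: F trans; F cis (chiral).

2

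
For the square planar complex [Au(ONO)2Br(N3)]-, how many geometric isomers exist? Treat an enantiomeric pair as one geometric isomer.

2

A square has two trans pairs of vertices; adjacent vertices are cis.
Working through the distinct placements yields 2 geometric isomers: ONO cis; ONO trans.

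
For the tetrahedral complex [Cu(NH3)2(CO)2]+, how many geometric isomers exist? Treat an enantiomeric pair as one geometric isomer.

1

Only one geometric arrangement is possible.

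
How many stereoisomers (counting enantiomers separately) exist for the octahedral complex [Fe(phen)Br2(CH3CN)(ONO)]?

An octahedron has six vertices in three trans pairs; every non-trans pair is cis.
Each phen is bidentate and must span two cis positions.
Systematic placement gives 4 geometric isomers: Br trans; Br cis (3 arrangements, 2 chiral).
Of these, 2 lack any improper symmetry element and so occur as enantiomeric pairs, giving 4 + 2 = 6 stereoisomers in total.

6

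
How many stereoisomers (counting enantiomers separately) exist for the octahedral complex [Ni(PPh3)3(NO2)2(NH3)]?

In an octahedral complex each vertex has one trans partner and four cis neighbours.
Working through the distinct placements yields 3 geometric isomers: PPh3 mer, NO2 cis; PPh3 mer, NO2 trans; PPh3 fac, NO2 cis.
Each arrangement has an internal mirror plane or centre of symmetry, so none is chiral.

3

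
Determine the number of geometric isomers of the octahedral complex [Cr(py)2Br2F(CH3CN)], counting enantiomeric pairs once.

6

Systematic placement gives 6 geometric isomers: py trans, Br trans; py cis, Br trans; py trans, Br cis; py cis, Br cis (3 arrangements, 2 chiral).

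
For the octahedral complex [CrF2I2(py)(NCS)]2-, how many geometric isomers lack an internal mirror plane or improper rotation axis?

2

In an octahedral complex each vertex has one trans partner and four cis neighbours.
There are 6 geometric isomers: F trans, I trans; F trans, I cis; F cis, I cis (3 arrangements, 2 chiral); F cis, I trans.
Of these, 2 lack any improper symmetry element and so occur as enantiomeric pairs, giving 6 + 2 = 8 stereoisomers in total.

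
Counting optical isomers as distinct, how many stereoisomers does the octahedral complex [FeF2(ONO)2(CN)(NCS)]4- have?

Working through the distinct placements yields 6 geometric isomers: F cis, ONO trans; F cis, ONO cis (3 arrangements, 2 chiral); F trans, ONO trans; F trans, ONO cis.
Of these, 2 lack any improper symmetry element and so occur as enantiomeric pairs, giving 6 + 2 = 8 stereoisomers in total.

8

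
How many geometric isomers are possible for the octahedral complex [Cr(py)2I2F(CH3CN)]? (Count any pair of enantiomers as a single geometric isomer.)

6

An octahedron has six vertices in three trans pairs; every non-trans pair is cis.
Working through the distinct placements yields 6 geometric isomers: py trans, I trans; py cis, I cis (3 arrangements, 2 chiral); py trans, I cis; py cis, I trans.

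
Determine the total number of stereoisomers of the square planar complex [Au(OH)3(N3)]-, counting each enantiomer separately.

A square has two trans pairs of vertices; adjacent vertices are cis.
Only one geometric arrangement is possible.

1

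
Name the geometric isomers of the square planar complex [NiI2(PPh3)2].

In a square planar complex each vertex has one trans partner and two cis neighbours.
Systematic placement gives 2 geometric isomers: I cis; I trans.

cis and trans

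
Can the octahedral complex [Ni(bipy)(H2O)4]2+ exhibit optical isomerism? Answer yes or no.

no

In an octahedral complex each vertex has one trans partner and four cis neighbours.
Each bipy is bidentate and must span two cis positions.
Only one geometric arrangement is possible.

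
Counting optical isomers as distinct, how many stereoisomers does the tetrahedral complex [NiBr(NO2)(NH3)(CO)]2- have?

All four vertices of a tetrahedron are equivalent and mutually adjacent, so cis/trans isomerism cannot arise.
Only one geometric arrangement is possible; it has no improper symmetry element, so it exists as a pair of enantiomers (2 stereoisomers).

2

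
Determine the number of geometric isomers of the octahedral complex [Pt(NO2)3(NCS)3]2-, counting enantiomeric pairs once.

2

In an octahedral complex each vertex has one trans partner and four cis neighbours.
There are 2 geometric isomers: NO2 mer; NO2 fac.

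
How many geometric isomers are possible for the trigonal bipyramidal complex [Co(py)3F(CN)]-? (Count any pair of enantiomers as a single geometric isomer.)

4

In a trigonal bipyramid the two axial positions differ from the three equatorial ones.
Systematic placement gives 4 geometric isomers: F axial, CN axial; F equatorial, CN axial; F axial, CN equatorial; F equatorial, CN equatorial.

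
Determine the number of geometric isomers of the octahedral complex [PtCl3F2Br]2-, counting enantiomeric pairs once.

3

An octahedron has six vertices in three trans pairs; every non-trans pair is cis.
There are 3 geometric isomers: Cl mer, F trans; Cl fac, F cis; Cl mer, F cis.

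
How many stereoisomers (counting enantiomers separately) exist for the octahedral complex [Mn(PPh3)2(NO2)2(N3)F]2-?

8

The six octahedral sites form three mutually perpendicular trans pairs.
The distinct arrangements are (6 in all): PPh3 trans, NO2 trans; PPh3 cis, NO2 cis (3 arrangements, 2 chiral); PPh3 trans, NO2 cis; PPh3 cis, NO2 trans.
Of these, 2 lack any improper symmetry element and so occur as enantiomeric pairs, giving 6 + 2 = 8 stereoisomers in total.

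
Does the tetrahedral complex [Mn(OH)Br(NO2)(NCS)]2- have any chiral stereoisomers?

In a tetrahedral complex all four positions are equivalent and every pair of ligands is adjacent — there is no cis/trans distinction.
Only one geometric arrangement is possible; it has no improper symmetry element, so it exists as a pair of enantiomers (2 stereoisomers).

yes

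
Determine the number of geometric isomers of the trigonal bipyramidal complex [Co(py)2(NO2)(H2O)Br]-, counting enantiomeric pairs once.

7

A trigonal bipyramid has two axial and three equatorial sites, which are chemically inequivalent.
Systematic enumeration (placing each ligand type in turn and discarding arrangements equivalent by rotation or reflection) gives 7 geometric isomers.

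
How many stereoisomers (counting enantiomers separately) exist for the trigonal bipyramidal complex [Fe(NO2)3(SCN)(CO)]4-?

4

The distinct arrangements are (4 in all): SCN equatorial, CO axial; SCN axial, CO axial; SCN equatorial, CO equatorial; SCN axial, CO equatorial.
Each arrangement has an internal mirror plane or centre of symmetry, so none is chiral.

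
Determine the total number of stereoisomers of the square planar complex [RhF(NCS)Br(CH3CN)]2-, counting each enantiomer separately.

3

A square has two trans pairs of vertices; adjacent vertices are cis.
Systematic placement gives 3 geometric isomers: (Br/F trans, CH3CN/NCS trans); (Br/NCS trans, CH3CN/F trans); (Br/CH3CN trans, F/NCS trans).
Each arrangement has an internal mirror plane or centre of symmetry, so none is chiral.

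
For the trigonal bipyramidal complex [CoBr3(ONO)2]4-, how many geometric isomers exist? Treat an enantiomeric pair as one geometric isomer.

3

In a trigonal bipyramid the two axial positions differ from the three equatorial ones.
Systematic placement gives 3 geometric isomers: ONO both equatorial; ONO one axial, one equatorial; ONO both axial.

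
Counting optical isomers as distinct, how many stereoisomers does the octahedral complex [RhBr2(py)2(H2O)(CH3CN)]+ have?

An octahedron has six vertices in three trans pairs; every non-trans pair is cis.
There are 6 geometric isomers: Br trans, py trans; Br trans, py cis; Br cis, py trans; Br cis, py cis (3 arrangements, 2 chiral).
Of these, 2 lack any improper symmetry element and so occur as enantiomeric pairs, giving 6 + 2 = 8 stereoisomers in total.

8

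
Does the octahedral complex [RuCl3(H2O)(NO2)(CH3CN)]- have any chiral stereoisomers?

The six octahedral sites form three mutually perpendicular trans pairs.
The distinct arrangements are (4 in all): Cl mer (3 arrangements); Cl fac (chiral).
One of these lacks any improper symmetry element and so occurs as an enantiomeric pair, giving 4 + 1 = 5 stereoisomers in total.

yes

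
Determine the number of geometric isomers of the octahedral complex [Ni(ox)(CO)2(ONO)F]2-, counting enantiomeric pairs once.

Each ox is bidentate and must span two cis positions.
Systematic placement gives 4 geometric isomers: CO trans; CO cis (3 arrangements, 2 chiral).

4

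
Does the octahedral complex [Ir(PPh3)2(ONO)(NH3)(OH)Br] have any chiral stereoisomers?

An octahedron has six vertices in three trans pairs; every non-trans pair is cis.
Systematic enumeration (placing each ligand type in turn and discarding arrangements equivalent by rotation or reflection) gives 9 geometric isomers.
Of these, 6 lack any improper symmetry element and so occur as enantiomeric pairs, giving 9 + 6 = 15 stereoisomers in total.

yes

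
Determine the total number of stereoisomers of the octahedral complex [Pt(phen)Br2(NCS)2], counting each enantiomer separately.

4

The six octahedral sites form three mutually perpendicular trans pairs.
Each phen is bidentate and must span two cis positions.
The distinct arrangements are (3 in all): Br trans, NCS cis; Br cis, NCS cis (chiral); Br cis, NCS trans.
One of these lacks any improper symmetry element and so occurs as an enantiomeric pair, giving 3 + 1 = 4 stereoisomers in total.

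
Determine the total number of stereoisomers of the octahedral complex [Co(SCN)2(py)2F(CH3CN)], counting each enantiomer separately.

There are 6 geometric isomers: SCN trans, py trans; SCN cis, py cis (3 arrangements, 2 chiral); SCN cis, py trans; SCN trans, py cis.
Of these, 2 lack any improper symmetry element and so occur as enantiomeric pairs, giving 6 + 2 = 8 stereoisomers in total.

8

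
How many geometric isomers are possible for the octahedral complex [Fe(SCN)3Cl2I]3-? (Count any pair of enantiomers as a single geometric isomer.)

3

In an octahedral complex each vertex has one trans partner and four cis neighbours.
The distinct arrangements are (3 in all): SCN mer, Cl trans; SCN mer, Cl cis; SCN fac, Cl cis.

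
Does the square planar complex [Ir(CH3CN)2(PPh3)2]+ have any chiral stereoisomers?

no

In a square planar complex each vertex has one trans partner and two cis neighbours.
Working through the distinct placements yields 2 geometric isomers: CH3CN cis; CH3CN trans.
Each arrangement has an internal mirror plane or centre of symmetry, so none is chiral.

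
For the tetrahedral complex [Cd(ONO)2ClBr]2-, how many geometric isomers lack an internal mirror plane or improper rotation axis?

All four vertices of a tetrahedron are equivalent and mutually adjacent, so cis/trans isomerism cannot arise.
Only one geometric arrangement is possible.

0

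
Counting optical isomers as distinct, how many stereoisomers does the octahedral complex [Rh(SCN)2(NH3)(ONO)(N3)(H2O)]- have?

15

The six octahedral sites form three mutually perpendicular trans pairs.
Exhaustive case analysis gives 9 geometric isomers.
Of these, 6 lack any improper symmetry element and so occur as enantiomeric pairs, giving 9 + 6 = 15 stereoisomers in total.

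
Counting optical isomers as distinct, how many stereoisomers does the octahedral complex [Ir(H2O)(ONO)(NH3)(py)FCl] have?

30

The six octahedral sites form three mutually perpendicular trans pairs.
Placing the ligands in turn and identifying arrangements related by rotation or reflection leaves 15 distinct geometric isomers.
Of these, 15 lack any improper symmetry element and so occur as enantiomeric pairs, giving 15 + 15 = 30 stereoisomers in total.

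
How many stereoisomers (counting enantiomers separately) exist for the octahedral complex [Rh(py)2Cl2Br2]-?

Working through the distinct placements yields 5 geometric isomers: py trans, Cl trans, Br trans; py cis, Cl cis, Br trans; py trans, Cl cis, Br cis; py cis, Cl cis, Br cis (chiral); py cis, Cl trans, Br cis.
One of these lacks any improper symmetry element and so occurs as an enantiomeric pair, giving 5 + 1 = 6 stereoisomers in total.

6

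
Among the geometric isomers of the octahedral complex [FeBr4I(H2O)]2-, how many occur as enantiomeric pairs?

0

An octahedron has six vertices in three trans pairs; every non-trans pair is cis.
The distinct arrangements are (2 in all): I and H2O mutually trans; I and H2O mutually cis.
Each arrangement has an internal mirror plane or centre of symmetry, so none is chiral.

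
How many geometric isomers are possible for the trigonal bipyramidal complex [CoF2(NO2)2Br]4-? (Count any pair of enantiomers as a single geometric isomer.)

A trigonal bipyramid has two axial and three equatorial sites, which are chemically inequivalent.
Exhaustive case analysis gives 5 geometric isomers.

5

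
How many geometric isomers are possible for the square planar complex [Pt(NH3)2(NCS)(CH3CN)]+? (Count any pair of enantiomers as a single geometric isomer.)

2

A square has two trans pairs of vertices; adjacent vertices are cis.
The distinct arrangements are (2 in all): NH3 cis; NH3 trans.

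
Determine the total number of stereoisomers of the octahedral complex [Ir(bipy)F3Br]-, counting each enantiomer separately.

An octahedron has six vertices in three trans pairs; every non-trans pair is cis.
Each bipy is bidentate and must span two cis positions.
There are 2 geometric isomers: F fac; F mer.
Each arrangement has an internal mirror plane or centre of symmetry, so none is chiral.

2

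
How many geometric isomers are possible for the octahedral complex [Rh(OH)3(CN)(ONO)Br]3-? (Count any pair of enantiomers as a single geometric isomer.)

4

There are 4 geometric isomers: OH mer (3 arrangements); OH fac (chiral).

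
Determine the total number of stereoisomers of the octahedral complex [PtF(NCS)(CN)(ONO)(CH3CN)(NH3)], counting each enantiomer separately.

An octahedron has six vertices in three trans pairs; every non-trans pair is cis.
Systematic enumeration (placing each ligand type in turn and discarding arrangements equivalent by rotation or reflection) gives 15 geometric isomers.
Of these, 15 lack any improper symmetry element and so occur as enantiomeric pairs, giving 15 + 15 = 30 stereoisomers in total.

30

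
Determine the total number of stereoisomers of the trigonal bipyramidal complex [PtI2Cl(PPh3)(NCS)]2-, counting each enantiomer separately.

A trigonal bipyramid has two axial and three equatorial sites, which are chemically inequivalent.
Placing the ligands in turn and identifying arrangements related by rotation or reflection leaves 7 distinct geometric isomers.
Of these, 3 lack any improper symmetry element and so occur as enantiomeric pairs, giving 7 + 3 = 10 stereoisomers in total.

10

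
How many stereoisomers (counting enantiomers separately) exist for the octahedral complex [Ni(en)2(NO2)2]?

An octahedron has six vertices in three trans pairs; every non-trans pair is cis.
Each en is bidentate and must span two cis positions.
Working through the distinct placements yields 2 geometric isomers: NO2 trans; NO2 cis (chiral).
One of these lacks any improper symmetry element and so occurs as an enantiomeric pair, giving 2 + 1 = 3 stereoisomers in total.

3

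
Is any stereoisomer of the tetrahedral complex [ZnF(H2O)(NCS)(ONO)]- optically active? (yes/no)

All four vertices of a tetrahedron are equivalent and mutually adjacent, so cis/trans isomerism cannot arise.
Only one geometric arrangement is possible; it has no improper symmetry element, so it exists as a pair of enantiomers (2 stereoisomers).

yes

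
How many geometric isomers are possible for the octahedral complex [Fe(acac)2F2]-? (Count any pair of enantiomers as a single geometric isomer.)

An octahedron has six vertices in three trans pairs; every non-trans pair is cis.
Each acac is bidentate and must span two cis positions.
Working through the distinct placements yields 2 geometric isomers: F trans; F cis (chiral).

2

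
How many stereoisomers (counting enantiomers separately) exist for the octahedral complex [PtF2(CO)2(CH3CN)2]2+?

In an octahedral complex each vertex has one trans partner and four cis neighbours.
Systematic placement gives 5 geometric isomers: F trans, CO trans, CH3CN trans; F cis, CO cis, CH3CN trans; F trans, CO cis, CH3CN cis; F cis, CO cis, CH3CN cis (chiral); F cis, CO trans, CH3CN cis.
One of these lacks any improper symmetry element and so occurs as an enantiomeric pair, giving 5 + 1 = 6 stereoisomers in total.

6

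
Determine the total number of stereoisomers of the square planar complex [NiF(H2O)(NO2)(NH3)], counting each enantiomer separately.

The distinct arrangements are (3 in all): (F/NH3 trans, H2O/NO2 trans); (F/NO2 trans, H2O/NH3 trans); (F/H2O trans, NH3/NO2 trans).
Each arrangement has an internal mirror plane or centre of symmetry, so none is chiral.

3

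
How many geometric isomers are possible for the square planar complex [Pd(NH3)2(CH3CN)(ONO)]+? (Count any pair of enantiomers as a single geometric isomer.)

Working through the distinct placements yields 2 geometric isomers: NH3 cis; NH3 trans.

2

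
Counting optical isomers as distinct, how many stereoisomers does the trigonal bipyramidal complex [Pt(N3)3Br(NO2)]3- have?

In a trigonal bipyramid the two axial positions differ from the three equatorial ones.
There are 4 geometric isomers: Br axial, NO2 equatorial; Br axial, NO2 axial; Br equatorial, NO2 equatorial; Br equatorial, NO2 axial.
Each arrangement has an internal mirror plane or centre of symmetry, so none is chiral.

4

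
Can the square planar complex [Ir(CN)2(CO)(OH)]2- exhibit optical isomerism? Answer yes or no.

A square has two trans pairs of vertices; adjacent vertices are cis.
Working through the distinct placements yields 2 geometric isomers: CN cis; CN trans.
Each arrangement has an internal mirror plane or centre of symmetry, so none is chiral.

no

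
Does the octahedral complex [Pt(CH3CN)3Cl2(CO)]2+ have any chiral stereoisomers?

In an octahedral complex each vertex has one trans partner and four cis neighbours.
The distinct arrangements are (3 in all): CH3CN mer, Cl trans; CH3CN mer, Cl cis; CH3CN fac, Cl cis.
Each arrangement has an internal mirror plane or centre of symmetry, so none is chiral.

no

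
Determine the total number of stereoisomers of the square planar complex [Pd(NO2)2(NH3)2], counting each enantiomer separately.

A square has two trans pairs of vertices; adjacent vertices are cis.
There are 2 geometric isomers: NO2 cis; NO2 trans.
Each arrangement has an internal mirror plane or centre of symmetry, so none is chiral.

2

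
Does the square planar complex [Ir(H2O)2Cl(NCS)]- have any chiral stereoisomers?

no

In a square planar complex each vertex has one trans partner and two cis neighbours.
There are 2 geometric isomers: H2O cis; H2O trans.
Each arrangement has an internal mirror plane or centre of symmetry, so none is chiral.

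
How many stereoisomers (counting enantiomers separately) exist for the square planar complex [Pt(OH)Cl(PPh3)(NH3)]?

3

In a square planar complex each vertex has one trans partner and two cis neighbours.
Systematic placement gives 3 geometric isomers: (Cl/OH trans, NH3/PPh3 trans); (Cl/PPh3 trans, NH3/OH trans); (Cl/NH3 trans, OH/PPh3 trans).
Each arrangement has an internal mirror plane or centre of symmetry, so none is chiral.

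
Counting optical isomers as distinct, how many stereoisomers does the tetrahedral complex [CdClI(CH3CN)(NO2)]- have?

In a tetrahedral complex all four positions are equivalent and every pair of ligands is adjacent — there is no cis/trans distinction.
Only one geometric arrangement is possible; it has no improper symmetry element, so it exists as a pair of enantiomers (2 stereoisomers).

2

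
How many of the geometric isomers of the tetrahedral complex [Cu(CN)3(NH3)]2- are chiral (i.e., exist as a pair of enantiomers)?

All four vertices of a tetrahedron are equivalent and mutually adjacent, so cis/trans isomerism cannot arise.
Only one geometric arrangement is possible.

0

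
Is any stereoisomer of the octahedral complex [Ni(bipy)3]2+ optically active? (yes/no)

yes

The six octahedral sites form three mutually perpendicular trans pairs.
Each bipy is bidentate and must span two cis positions.
Only one geometric arrangement is possible; it has no improper symmetry element, so it exists as a pair of enantiomers (2 stereoisomers).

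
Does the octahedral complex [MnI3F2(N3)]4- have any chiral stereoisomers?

no

In an octahedral complex each vertex has one trans partner and four cis neighbours.
The distinct arrangements are (3 in all): I mer, F trans; I fac, F cis; I mer, F cis.
Each arrangement has an internal mirror plane or centre of symmetry, so none is chiral.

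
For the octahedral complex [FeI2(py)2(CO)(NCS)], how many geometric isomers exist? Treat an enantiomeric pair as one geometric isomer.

In an octahedral complex each vertex has one trans partner and four cis neighbours.
The distinct arrangements are (6 in all): I cis, py trans; I cis, py cis (3 arrangements, 2 chiral); I trans, py trans; I trans, py cis.

6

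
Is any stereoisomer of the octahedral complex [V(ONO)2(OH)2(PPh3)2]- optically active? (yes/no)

yes

An octahedron has six vertices in three trans pairs; every non-trans pair is cis.
Systematic placement gives 5 geometric isomers: ONO trans, OH trans, PPh3 trans; ONO cis, OH trans, PPh3 cis; ONO cis, OH cis, PPh3 trans; ONO cis, OH cis, PPh3 cis (chiral); ONO trans, OH cis, PPh3 cis.
One of these lacks any improper symmetry element and so occurs as an enantiomeric pair, giving 5 + 1 = 6 stereoisomers in total.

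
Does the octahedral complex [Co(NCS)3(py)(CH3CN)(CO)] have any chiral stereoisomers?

yes

The distinct arrangements are (4 in all): NCS mer (3 arrangements); NCS fac (chiral).
One of these lacks any improper symmetry element and so occurs as an enantiomeric pair, giving 4 + 1 = 5 stereoisomers in total.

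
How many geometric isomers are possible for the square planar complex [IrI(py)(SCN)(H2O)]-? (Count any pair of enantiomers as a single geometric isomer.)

3

In a square planar complex each vertex has one trans partner and two cis neighbours.
There are 3 geometric isomers: (H2O/SCN trans, I/py trans); (H2O/py trans, I/SCN trans); (H2O/I trans, SCN/py trans).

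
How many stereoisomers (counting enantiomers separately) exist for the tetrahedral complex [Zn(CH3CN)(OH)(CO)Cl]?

All four vertices of a tetrahedron are equivalent and mutually adjacent, so cis/trans isomerism cannot arise.
Only one geometric arrangement is possible; it has no improper symmetry element, so it exists as a pair of enantiomers (2 stereoisomers).

2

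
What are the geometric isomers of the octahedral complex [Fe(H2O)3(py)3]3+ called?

fac and mer

In an octahedral complex each vertex has one trans partner and four cis neighbours.
Systematic placement gives 2 geometric isomers: H2O mer; H2O fac.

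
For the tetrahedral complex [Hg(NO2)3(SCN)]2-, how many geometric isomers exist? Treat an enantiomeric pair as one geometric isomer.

Only one geometric arrangement is possible.

1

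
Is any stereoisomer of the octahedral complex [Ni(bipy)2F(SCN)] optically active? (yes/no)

In an octahedral complex each vertex has one trans partner and four cis neighbours.
Each bipy is bidentate and must span two cis positions.
The distinct arrangements are (2 in all): F and SCN mutually trans; F and SCN mutually cis (chiral).
One of these lacks any improper symmetry element and so occurs as an enantiomeric pair, giving 2 + 1 = 3 stereoisomers in total.

yes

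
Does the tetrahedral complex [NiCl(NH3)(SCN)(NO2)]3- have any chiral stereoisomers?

In a tetrahedral complex all four positions are equivalent and every pair of ligands is adjacent — there is no cis/trans distinction.
Only one geometric arrangement is possible; it has no improper symmetry element, so it exists as a pair of enantiomers (2 stereoisomers).

yes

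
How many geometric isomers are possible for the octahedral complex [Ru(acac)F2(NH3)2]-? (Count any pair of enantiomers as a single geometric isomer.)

3

The six octahedral sites form three mutually perpendicular trans pairs.
Each acac is bidentate and must span two cis positions.
Working through the distinct placements yields 3 geometric isomers: F trans, NH3 cis; F cis, NH3 cis (chiral); F cis, NH3 trans.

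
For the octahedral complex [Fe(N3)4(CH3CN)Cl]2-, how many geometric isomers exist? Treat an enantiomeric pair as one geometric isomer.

An octahedron has six vertices in three trans pairs; every non-trans pair is cis.
Systematic placement gives 2 geometric isomers: CH3CN and Cl mutually trans; CH3CN and Cl mutually cis.

2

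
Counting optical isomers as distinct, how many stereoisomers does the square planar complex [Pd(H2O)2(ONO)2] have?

In a square planar complex each vertex has one trans partner and two cis neighbours.
Systematic placement gives 2 geometric isomers: H2O cis; H2O trans.
Each arrangement has an internal mirror plane or centre of symmetry, so none is chiral.

2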